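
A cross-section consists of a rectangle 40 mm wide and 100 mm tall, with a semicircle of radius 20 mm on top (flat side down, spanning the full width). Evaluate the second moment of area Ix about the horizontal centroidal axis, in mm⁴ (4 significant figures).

Ix ≈ 5.209 × 10⁶ mm⁴

Split into non-overlapping primitives; take the origin at the lower-left of the bounding box.
Rectangular body: 40 × 100, A = 4 000 mm², y = 50 mm, Ī = 3 333 333 mm⁴.
Semicircular cap: semicircle r = 20, A = 628.319 mm², y = 108.488 mm, Ī = 17561.1 mm⁴.
Centroid: ȳ = ΣA·y / ΣA = 57.9401 mm.
Transfer each piece to the horizontal centroidal axis using Ī + A·d² with d = y − 57.9401:
  rectangular body: d = -7.94009 mm → contributes +3 585 513 mm⁴
  semicircular cap: d = 50.5482 mm → contributes +1 622 989 mm⁴
Total I = 5 208 502 mm⁴.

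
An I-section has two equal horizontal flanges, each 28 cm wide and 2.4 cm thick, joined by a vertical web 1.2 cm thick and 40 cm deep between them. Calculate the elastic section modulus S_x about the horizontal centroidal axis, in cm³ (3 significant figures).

S_x ≈ 2990 cm³

Break the section into simple shapes (no overlaps), measuring from the bottom-left corner of the bounding box.
Bottom flange: 28 × 2.4, A = 67.2 cm², y = 1.2 cm, Ī = 32.256 cm⁴.
Web: 1.2 × 40, A = 48 cm², y = 22.4 cm, Ī = 6 400 cm⁴.
Top flange: 28 × 2.4, A = 67.2 cm², y = 43.6 cm, Ī = 32.256 cm⁴.
By symmetry the centroid is at mid-height, ȳ = 22.4 cm.
Transfer each piece to the horizontal centroidal axis using Ī + A·d² with d = y − 22.4:
  bottom flange: d = -21.2 cm → contributes +30 235 cm⁴
  web: d = 0 cm → contributes +6 400 cm⁴
  top flange: d = 21.2 cm → contributes +30 235 cm⁴
Total I = 66 869 cm⁴.
Extreme fibre distance c = 22.4 cm; S = I/c = 2985.2 cm³.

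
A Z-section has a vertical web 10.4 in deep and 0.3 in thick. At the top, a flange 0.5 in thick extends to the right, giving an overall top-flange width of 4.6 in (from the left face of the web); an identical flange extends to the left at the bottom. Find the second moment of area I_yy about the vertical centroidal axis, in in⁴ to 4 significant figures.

I_yy ≈ 29.40 in⁴

Decompose the section into non-overlapping parts with the origin at the bottom-left of its bounding rectangle.
Web: 0.3 × 10.4, A = 3.12 in², x = 4.45 in, Ī = 0.0234 in⁴.
Top flange (beyond web): 4.3 × 0.5, A = 2.15 in², x = 6.75 in, Ī = 3.31279 in⁴.
Bottom flange (beyond web): 4.3 × 0.5, A = 2.15 in², x = 2.15 in, Ī = 3.31279 in⁴.
Centroid: x̄ = ΣA·x / ΣA = 4.45 in.
Transfer each piece to the vertical centroidal axis using Ī + A·d² with d = x − 4.45:
  web: d = 0 in → contributes +0.0234 in⁴
  top flange (beyond web): d = 2.3 in → contributes +14.6863 in⁴
  bottom flange (beyond web): d = -2.3 in → contributes +14.6863 in⁴
Total I = 29.396 in⁴.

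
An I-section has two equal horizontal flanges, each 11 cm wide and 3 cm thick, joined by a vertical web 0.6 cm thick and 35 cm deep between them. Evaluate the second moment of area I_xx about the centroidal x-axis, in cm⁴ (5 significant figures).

I_xx ≈ 2.6019 × 10⁴ cm⁴

Treat the section as a set of non-overlapping primitives; coordinates are from the bounding-box lower-left.
Bottom flange: 11 × 3, A = 33 cm², y = 1.5 cm, Ī = 24.75 cm⁴.
Web: 0.6 × 35, A = 21 cm², y = 20.5 cm, Ī = 2143.75 cm⁴.
Top flange: 11 × 3, A = 33 cm², y = 39.5 cm, Ī = 24.75 cm⁴.
By symmetry the centroid is at mid-height, ȳ = 20.5 cm.
Transfer each piece to the centroidal x-axis using Ī + A·d² with d = y − 20.5:
  bottom flange: d = -19 cm → contributes +11937.75 cm⁴
  web: d = 0 cm → contributes +2143.75 cm⁴
  top flange: d = 19 cm → contributes +11937.75 cm⁴
Total I = 26019.25 cm⁴.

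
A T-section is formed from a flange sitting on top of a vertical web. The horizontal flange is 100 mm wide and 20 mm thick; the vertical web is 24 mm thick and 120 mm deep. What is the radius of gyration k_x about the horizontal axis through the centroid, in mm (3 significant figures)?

k_x ≈ 43.7 mm

Break the section into simple shapes (no overlaps), measuring from the bottom-left corner of the bounding box.
Flange: 100 × 20, A = 2 000 mm², y = 130 mm, Ī = 66 667 mm⁴.
Web: 24 × 120, A = 2 880 mm², y = 60 mm, Ī = 3 456 000 mm⁴.
Centroid: ȳ = ΣA·y / ΣA = 88.689 mm.
Transfer each piece to the horizontal axis through the centroid using Ī + A·d² with d = y − 88.689:
  flange: d = 41.311 mm → contributes +3 479 943 mm⁴
  web: d = -28.689 mm → contributes +5 826 331 mm⁴
Total I = 9 306 273 mm⁴.
Radius of gyration: k = √(I/A) = √(9 306 273 / 4 880) = 43.669 mm.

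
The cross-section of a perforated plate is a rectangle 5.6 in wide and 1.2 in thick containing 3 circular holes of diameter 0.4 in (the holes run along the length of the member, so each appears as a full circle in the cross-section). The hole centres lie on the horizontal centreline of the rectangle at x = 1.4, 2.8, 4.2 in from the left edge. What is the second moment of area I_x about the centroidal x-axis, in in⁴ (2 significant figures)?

I_x ≈ 0.80 in⁴

Break the section into simple shapes (no overlaps), measuring from the bottom-left corner of the bounding box.
Plate: 5.6 × 1.2, A = 6.72 in², y = 0.6 in, Ī = 0.8064 in⁴.
Hole 1 (subtracted): ⌀0.4, A = 0.1257 in², y = 0.6 in, Ī = 0.001257 in⁴.
Hole 2 (subtracted): ⌀0.4, A = 0.1257 in², y = 0.6 in, Ī = 0.001257 in⁴.
Hole 3 (subtracted): ⌀0.4, A = 0.1257 in², y = 0.6 in, Ī = 0.001257 in⁴.
By symmetry the centroid is at mid-height, ȳ = 0.6 in.
All pieces are centred on the centroidal x-axis, so I = ΣĪ (holes subtracted) = 0.8026 in⁴.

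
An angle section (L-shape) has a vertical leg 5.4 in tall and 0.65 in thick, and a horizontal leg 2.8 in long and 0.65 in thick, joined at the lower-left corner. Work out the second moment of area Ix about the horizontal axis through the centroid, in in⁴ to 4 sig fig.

Split into non-overlapping primitives; take the origin at the lower-left of the bounding box.
Vertical leg: 0.65 × 5.4, A = 3.51 in², y = 2.7 in, Ī = 8.5293 in⁴.
Horizontal leg (remainder): 2.15 × 0.65, A = 1.3975 in², y = 0.325 in, Ī = 0.0492036 in⁴.
Centroid: ȳ = ΣA·y / ΣA = 2.02368 in.
Transfer each piece to the horizontal axis through the centroid using Ī + A·d² with d = y − 2.02368:
  vertical leg: d = 0.676325 in → contributes +10.1348 in⁴
  horizontal leg (remainder): d = -1.69868 in → contributes +4.08169 in⁴
Total I = 14.2165 in⁴.

Ix ≈ 14.22 in⁴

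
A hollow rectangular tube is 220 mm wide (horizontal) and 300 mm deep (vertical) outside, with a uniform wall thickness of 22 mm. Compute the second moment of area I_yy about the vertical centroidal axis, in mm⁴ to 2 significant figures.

Treat the section as a set of non-overlapping primitives; coordinates are from the bounding-box lower-left.
Outer rectangle: 220 × 300, A = 66 000 mm², x = 110 mm, Ī = 266 200 000 mm⁴.
Inner void (subtracted): 176 × 256, A = 45 056 mm², x = 110 mm, Ī = 116 304 555 mm⁴.
By symmetry the centroid is at mid-width, x̄ = 110 mm.
All pieces are centred on the vertical centroidal axis, so I = ΣĪ (holes subtracted) = 149 895 445 mm⁴.

I_yy ≈ 1.5 × 10⁸ mm⁴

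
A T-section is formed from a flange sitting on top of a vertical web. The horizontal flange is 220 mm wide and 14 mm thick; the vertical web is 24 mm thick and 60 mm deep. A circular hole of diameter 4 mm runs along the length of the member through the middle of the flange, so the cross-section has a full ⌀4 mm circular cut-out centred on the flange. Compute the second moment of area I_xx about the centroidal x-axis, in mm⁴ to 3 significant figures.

I_xx ≈ 1.82 × 10⁶ mm⁴

Treat the section as a set of non-overlapping primitives; coordinates are from the bounding-box lower-left.
Flange: 220 × 14, A = 3 080 mm², y = 67 mm, Ī = 50 307 mm⁴.
Web: 24 × 60, A = 1 440 mm², y = 30 mm, Ī = 432 000 mm⁴.
Hole (subtracted): ⌀4, A = 12.566 mm², y = 67 mm, Ī = 12.566 mm⁴.
Centroid: ȳ = ΣA·y / ΣA = 55.18 mm.
Transfer each piece to the centroidal x-axis using Ī + A·d² with d = y − 55.18:
  flange: d = 11.82 mm → contributes +480 655 mm⁴
  web: d = -25.18 mm → contributes +1 344 972 mm⁴
  hole: d = 11.82 mm → contributes −1768.4 mm⁴
Total I = 1 823 859 mm⁴.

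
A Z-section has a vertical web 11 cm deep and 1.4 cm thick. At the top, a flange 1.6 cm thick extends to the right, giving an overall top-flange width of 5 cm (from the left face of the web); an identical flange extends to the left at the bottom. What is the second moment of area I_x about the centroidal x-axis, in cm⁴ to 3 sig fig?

I_x ≈ 412 cm⁴

Split into non-overlapping primitives; take the origin at the lower-left of the bounding box.
Web: 1.4 × 11, A = 15.4 cm², y = 5.5 cm, Ī = 155.28 cm⁴.
Top flange (beyond web): 3.6 × 1.6, A = 5.76 cm², y = 10.2 cm, Ī = 1.2288 cm⁴.
Bottom flange (beyond web): 3.6 × 1.6, A = 5.76 cm², y = 0.8 cm, Ī = 1.2288 cm⁴.
Centroid: ȳ = ΣA·y / ΣA = 5.5 cm.
Transfer each piece to the centroidal x-axis using Ī + A·d² with d = y − 5.5:
  web: d = 0 cm → contributes +155.28 cm⁴
  top flange (beyond web): d = 4.7 cm → contributes +128.47 cm⁴
  bottom flange (beyond web): d = -4.7 cm → contributes +128.47 cm⁴
Total I = 412.22 cm⁴.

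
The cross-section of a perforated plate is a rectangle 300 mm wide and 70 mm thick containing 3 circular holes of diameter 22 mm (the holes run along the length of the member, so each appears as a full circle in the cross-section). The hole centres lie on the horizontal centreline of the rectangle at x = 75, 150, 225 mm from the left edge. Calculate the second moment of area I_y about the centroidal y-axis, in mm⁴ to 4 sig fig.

Decompose the section into non-overlapping parts with the origin at the bottom-left of its bounding rectangle.
Plate: 300 × 70, A = 21 000 mm², x = 150 mm, Ī = 157 500 000 mm⁴.
Hole 1 (subtracted): ⌀22, A = 380.133 mm², x = 75 mm, Ī = 11 499 mm⁴.
Hole 2 (subtracted): ⌀22, A = 380.133 mm², x = 150 mm, Ī = 11 499 mm⁴.
Hole 3 (subtracted): ⌀22, A = 380.133 mm², x = 225 mm, Ī = 11 499 mm⁴.
By symmetry the centroid is at mid-width, x̄ = 150 mm.
Transfer each piece to the centroidal y-axis using Ī + A·d² with d = x − 150:
  plate: d = 0 mm → contributes +157 500 000 mm⁴
  hole 1: d = -75 mm → contributes −2 149 746 mm⁴
  hole 2: d = 0 mm → contributes −11 499 mm⁴
  hole 3: d = 75 mm → contributes −2 149 746 mm⁴
Total I = 153 189 010 mm⁴.

I_y ≈ 1.532 × 10⁸ mm⁴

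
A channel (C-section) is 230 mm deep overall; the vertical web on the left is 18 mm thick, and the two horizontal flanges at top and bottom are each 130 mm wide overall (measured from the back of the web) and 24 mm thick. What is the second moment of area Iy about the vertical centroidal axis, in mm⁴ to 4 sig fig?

Iy ≈ 1.561 × 10⁷ mm⁴

Treat the section as a set of non-overlapping primitives; coordinates are from the bounding-box lower-left.
Web: 18 × 230, A = 4 140 mm², x = 9 mm, Ī = 111 780 mm⁴.
Top flange (beyond web): 112 × 24, A = 2 688 mm², x = 74 mm, Ī = 2 809 856 mm⁴.
Bottom flange (beyond web): 112 × 24, A = 2 688 mm², x = 74 mm, Ī = 2 809 856 mm⁴.
Centroid: x̄ = ΣA·x / ΣA = 45.7213 mm.
Transfer each piece to the vertical centroidal axis using Ī + A·d² with d = x − 45.7213:
  web: d = -36.7213 mm → contributes +5 694 383 mm⁴
  top flange (beyond web): d = 28.2787 mm → contributes +4 959 407 mm⁴
  bottom flange (beyond web): d = 28.2787 mm → contributes +4 959 407 mm⁴
Total I = 15 613 197 mm⁴.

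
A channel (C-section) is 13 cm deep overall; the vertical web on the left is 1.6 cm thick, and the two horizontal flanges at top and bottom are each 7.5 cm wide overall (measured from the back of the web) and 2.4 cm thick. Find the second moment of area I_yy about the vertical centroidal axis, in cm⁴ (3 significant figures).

I_yy ≈ 255 cm⁴

Treat the section as a set of non-overlapping primitives; coordinates are from the bounding-box lower-left.
Web: 1.6 × 13, A = 20.8 cm², x = 0.8 cm, Ī = 4.4373 cm⁴.
Top flange (beyond web): 5.9 × 2.4, A = 14.16 cm², x = 4.55 cm, Ī = 41.076 cm⁴.
Bottom flange (beyond web): 5.9 × 2.4, A = 14.16 cm², x = 4.55 cm, Ī = 41.076 cm⁴.
Centroid: x̄ = ΣA·x / ΣA = 2.9621 cm.
Transfer each piece to the vertical centroidal axis using Ī + A·d² with d = x − 2.9621:
  web: d = -2.1621 cm → contributes +101.67 cm⁴
  top flange (beyond web): d = 1.5879 cm → contributes +76.781 cm⁴
  bottom flange (beyond web): d = 1.5879 cm → contributes +76.781 cm⁴
Total I = 255.23 cm⁴.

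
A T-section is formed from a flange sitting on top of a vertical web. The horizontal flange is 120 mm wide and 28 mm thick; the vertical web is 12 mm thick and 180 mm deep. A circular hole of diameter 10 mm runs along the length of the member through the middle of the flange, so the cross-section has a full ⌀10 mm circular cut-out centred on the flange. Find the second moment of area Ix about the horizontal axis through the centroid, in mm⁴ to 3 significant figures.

Decompose the section into non-overlapping parts with the origin at the bottom-left of its bounding rectangle.
Flange: 120 × 28, A = 3 360 mm², y = 194 mm, Ī = 219 520 mm⁴.
Web: 12 × 180, A = 2 160 mm², y = 90 mm, Ī = 5 832 000 mm⁴.
Hole (subtracted): ⌀10, A = 78.54 mm², y = 194 mm, Ī = 490.87 mm⁴.
Centroid: ȳ = ΣA·y / ΣA = 152.72 mm.
Transfer each piece to the horizontal axis through the centroid using Ī + A·d² with d = y − 152.72:
  flange: d = 41.283 mm → contributes +5 945 931 mm⁴
  web: d = -62.717 mm → contributes +14 328 182 mm⁴
  hole: d = 41.283 mm → contributes −134 345 mm⁴
Total I = 20 139 768 mm⁴.

Ix ≈ 2.01 × 10⁷ mm⁴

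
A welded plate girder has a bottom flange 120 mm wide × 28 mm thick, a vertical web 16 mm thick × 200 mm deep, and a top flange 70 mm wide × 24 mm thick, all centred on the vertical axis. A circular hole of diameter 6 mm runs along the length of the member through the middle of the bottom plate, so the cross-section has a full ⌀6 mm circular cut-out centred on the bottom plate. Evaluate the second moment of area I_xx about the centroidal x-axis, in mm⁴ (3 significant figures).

Treat the section as a set of non-overlapping primitives; coordinates are from the bounding-box lower-left.
Bottom plate: 120 × 28, A = 3 360 mm², y = 14 mm, Ī = 219 520 mm⁴.
Web plate: 16 × 200, A = 3 200 mm², y = 128 mm, Ī = 10 666 667 mm⁴.
Top plate: 70 × 24, A = 1 680 mm², y = 240 mm, Ī = 80 640 mm⁴.
Hole (subtracted): ⌀6, A = 28.274 mm², y = 14 mm, Ī = 63.617 mm⁴.
Centroid: ȳ = ΣA·y / ΣA = 104.66 mm.
Transfer each piece to the centroidal x-axis using Ī + A·d² with d = y − 104.66:
  bottom plate: d = -90.661 mm → contributes +27 836 519 mm⁴
  web plate: d = 23.339 mm → contributes +12 409 795 mm⁴
  top plate: d = 135.34 mm → contributes +30 852 784 mm⁴
  hole: d = -90.661 mm → contributes −232 460 mm⁴
Total I = 70 866 637 mm⁴.

I_xx ≈ 7.09 × 10⁷ mm⁴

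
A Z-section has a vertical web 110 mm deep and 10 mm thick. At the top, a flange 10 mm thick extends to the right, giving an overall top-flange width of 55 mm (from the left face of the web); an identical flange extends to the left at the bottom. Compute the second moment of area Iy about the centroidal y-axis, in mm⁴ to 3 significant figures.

Iy ≈ 8.42 × 10⁵ mm⁴

Split into non-overlapping primitives; take the origin at the lower-left of the bounding box.
Web: 10 × 110, A = 1 100 mm², x = 50 mm, Ī = 9166.7 mm⁴.
Top flange (beyond web): 45 × 10, A = 450 mm², x = 77.5 mm, Ī = 75 938 mm⁴.
Bottom flange (beyond web): 45 × 10, A = 450 mm², x = 22.5 mm, Ī = 75 938 mm⁴.
Centroid: x̄ = ΣA·x / ΣA = 50 mm.
Transfer each piece to the centroidal y-axis using Ī + A·d² with d = x − 50:
  web: d = 0 mm → contributes +9166.7 mm⁴
  top flange (beyond web): d = 27.5 mm → contributes +416 250 mm⁴
  bottom flange (beyond web): d = -27.5 mm → contributes +416 250 mm⁴
Total I = 841 667 mm⁴.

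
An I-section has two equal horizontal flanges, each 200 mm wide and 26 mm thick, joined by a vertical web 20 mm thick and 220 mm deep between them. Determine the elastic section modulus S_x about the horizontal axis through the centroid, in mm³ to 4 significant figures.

Decompose the section into non-overlapping parts with the origin at the bottom-left of its bounding rectangle.
Bottom flange: 200 × 26, A = 5 200 mm², y = 13 mm, Ī = 292 933 mm⁴.
Web: 20 × 220, A = 4 400 mm², y = 136 mm, Ī = 17 746 667 mm⁴.
Top flange: 200 × 26, A = 5 200 mm², y = 259 mm, Ī = 292 933 mm⁴.
By symmetry the centroid is at mid-height, ȳ = 136 mm.
Transfer each piece to the horizontal axis through the centroid using Ī + A·d² with d = y − 136:
  bottom flange: d = -123 mm → contributes +78 963 733 mm⁴
  web: d = 0 mm → contributes +17 746 667 mm⁴
  top flange: d = 123 mm → contributes +78 963 733 mm⁴
Total I = 175 674 133 mm⁴.
Extreme fibre distance c = 136 mm; S = I/c = 1 291 722 mm³.

S_x ≈ 1.292 × 10⁶ mm³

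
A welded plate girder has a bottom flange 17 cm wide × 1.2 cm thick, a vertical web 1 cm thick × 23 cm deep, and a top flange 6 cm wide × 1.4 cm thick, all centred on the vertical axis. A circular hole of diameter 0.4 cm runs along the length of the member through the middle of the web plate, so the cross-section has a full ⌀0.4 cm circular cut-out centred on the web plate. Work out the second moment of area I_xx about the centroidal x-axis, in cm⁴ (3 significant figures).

Treat the section as a set of non-overlapping primitives; coordinates are from the bounding-box lower-left.
Bottom plate: 17 × 1.2, A = 20.4 cm², y = 0.6 cm, Ī = 2.448 cm⁴.
Web plate: 1 × 23, A = 23 cm², y = 12.7 cm, Ī = 1013.9 cm⁴.
Top plate: 6 × 1.4, A = 8.4 cm², y = 24.9 cm, Ī = 1.372 cm⁴.
Hole (subtracted): ⌀0.4, A = 0.12566 cm², y = 12.7 cm, Ī = 0.0012566 cm⁴.
Centroid: ȳ = ΣA·y / ΣA = 9.9064 cm.
Transfer each piece to the centroidal x-axis using Ī + A·d² with d = y − 9.9064:
  bottom plate: d = -9.3064 cm → contributes +1769.3 cm⁴
  web plate: d = 2.7936 cm → contributes +1193.4 cm⁴
  top plate: d = 14.994 cm → contributes +1889.8 cm⁴
  hole: d = 2.7936 cm → contributes −0.982 cm⁴
Total I = 4851.5 cm⁴.

I_xx ≈ 4850 cm⁴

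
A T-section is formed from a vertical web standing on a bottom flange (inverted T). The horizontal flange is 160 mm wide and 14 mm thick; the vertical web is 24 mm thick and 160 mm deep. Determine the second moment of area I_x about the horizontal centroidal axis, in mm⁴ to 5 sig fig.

Break the section into simple shapes (no overlaps), measuring from the bottom-left corner of the bounding box.
Flange: 160 × 14, A = 2 240 mm², y = 7 mm, Ī = 36586.67 mm⁴.
Web: 24 × 160, A = 3 840 mm², y = 94 mm, Ī = 8 192 000 mm⁴.
Centroid: ȳ = ΣA·y / ΣA = 61.94737 mm.
Transfer each piece to the horizontal centroidal axis using Ī + A·d² with d = y − 61.94737:
  flange: d = -54.94737 mm → contributes +6 799 624 mm⁴
  web: d = 32.05263 mm → contributes +12 137 105 mm⁴
Total I = 18 936 730 mm⁴.

I_x ≈ 1.8937 × 10⁷ mm⁴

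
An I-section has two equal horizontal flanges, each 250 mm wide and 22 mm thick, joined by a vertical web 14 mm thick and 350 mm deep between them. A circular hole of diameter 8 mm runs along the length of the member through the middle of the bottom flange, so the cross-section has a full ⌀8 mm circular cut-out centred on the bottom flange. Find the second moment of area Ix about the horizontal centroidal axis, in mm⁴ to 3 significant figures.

Decompose the section into non-overlapping parts with the origin at the bottom-left of its bounding rectangle.
Bottom flange: 250 × 22, A = 5 500 mm², y = 11 mm, Ī = 221 833 mm⁴.
Web: 14 × 350, A = 4 900 mm², y = 197 mm, Ī = 50 020 833 mm⁴.
Top flange: 250 × 22, A = 5 500 mm², y = 383 mm, Ī = 221 833 mm⁴.
Hole (subtracted): ⌀8, A = 50.265 mm², y = 11 mm, Ī = 201.06 mm⁴.
Centroid: ȳ = ΣA·y / ΣA = 197.59 mm.
Transfer each piece to the horizontal centroidal axis using Ī + A·d² with d = y − 197.59:
  bottom flange: d = -186.59 mm → contributes +191 708 634 mm⁴
  web: d = -0.58988 mm → contributes +50 022 538 mm⁴
  top flange: d = 185.41 mm → contributes +189 294 861 mm⁴
  hole: d = -186.59 mm → contributes −1 750 233 mm⁴
Total I = 429 275 799 mm⁴.

Ix ≈ 4.29 × 10⁸ mm⁴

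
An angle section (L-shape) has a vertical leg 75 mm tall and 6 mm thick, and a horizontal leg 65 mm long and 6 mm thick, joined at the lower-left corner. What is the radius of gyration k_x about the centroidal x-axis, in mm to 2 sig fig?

k_x ≈ 24 mm

Treat the section as a set of non-overlapping primitives; coordinates are from the bounding-box lower-left.
Vertical leg: 6 × 75, A = 450 mm², y = 37.5 mm, Ī = 210 938 mm⁴.
Horizontal leg (remainder): 59 × 6, A = 354 mm², y = 3 mm, Ī = 1 062 mm⁴.
Centroid: ȳ = ΣA·y / ΣA = 22.31 mm.
Transfer each piece to the centroidal x-axis using Ī + A·d² with d = y − 22.31:
  vertical leg: d = 15.19 mm → contributes +314 773 mm⁴
  horizontal leg (remainder): d = -19.31 mm → contributes +133 056 mm⁴
Total I = 447 829 mm⁴.
Radius of gyration: k = √(I/A) = √(447 829 / 804) = 23.6 mm.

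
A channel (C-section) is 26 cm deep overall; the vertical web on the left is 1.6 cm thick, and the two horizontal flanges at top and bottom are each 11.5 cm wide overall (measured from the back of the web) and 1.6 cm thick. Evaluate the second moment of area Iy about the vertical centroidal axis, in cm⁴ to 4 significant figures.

Iy ≈ 862.2 cm⁴

Break the section into simple shapes (no overlaps), measuring from the bottom-left corner of the bounding box.
Web: 1.6 × 26, A = 41.6 cm², x = 0.8 cm, Ī = 8.87467 cm⁴.
Top flange (beyond web): 9.9 × 1.6, A = 15.84 cm², x = 6.55 cm, Ī = 129.373 cm⁴.
Bottom flange (beyond web): 9.9 × 1.6, A = 15.84 cm², x = 6.55 cm, Ī = 129.373 cm⁴.
Centroid: x̄ = ΣA·x / ΣA = 3.28581 cm.
Transfer each piece to the vertical centroidal axis using Ī + A·d² with d = x − 3.28581:
  web: d = -2.48581 cm → contributes +265.931 cm⁴
  top flange (beyond web): d = 3.26419 cm → contributes +298.148 cm⁴
  bottom flange (beyond web): d = 3.26419 cm → contributes +298.148 cm⁴
Total I = 862.226 cm⁴.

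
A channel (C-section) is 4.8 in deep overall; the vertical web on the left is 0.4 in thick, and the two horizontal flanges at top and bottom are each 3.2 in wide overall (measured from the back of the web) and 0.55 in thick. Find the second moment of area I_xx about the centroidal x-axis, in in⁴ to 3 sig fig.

Decompose the section into non-overlapping parts with the origin at the bottom-left of its bounding rectangle.
Web: 0.4 × 4.8, A = 1.92 in², y = 2.4 in, Ī = 3.6864 in⁴.
Top flange (beyond web): 2.8 × 0.55, A = 1.54 in², y = 4.525 in, Ī = 0.038821 in⁴.
Bottom flange (beyond web): 2.8 × 0.55, A = 1.54 in², y = 0.275 in, Ī = 0.038821 in⁴.
By symmetry the centroid is at mid-height, ȳ = 2.4 in.
Transfer each piece to the centroidal x-axis using Ī + A·d² with d = y − 2.4:
  web: d = 0 in → contributes +3.6864 in⁴
  top flange (beyond web): d = 2.125 in → contributes +6.9929 in⁴
  bottom flange (beyond web): d = -2.125 in → contributes +6.9929 in⁴
Total I = 17.672 in⁴.

I_xx ≈ 17.7 in⁴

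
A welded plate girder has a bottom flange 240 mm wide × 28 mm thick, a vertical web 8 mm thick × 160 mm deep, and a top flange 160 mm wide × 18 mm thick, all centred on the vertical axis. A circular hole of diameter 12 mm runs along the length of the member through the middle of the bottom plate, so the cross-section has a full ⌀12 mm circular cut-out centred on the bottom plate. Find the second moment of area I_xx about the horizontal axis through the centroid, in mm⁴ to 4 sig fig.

I_xx ≈ 7.208 × 10⁷ mm⁴

Decompose the section into non-overlapping parts with the origin at the bottom-left of its bounding rectangle.
Bottom plate: 240 × 28, A = 6 720 mm², y = 14 mm, Ī = 439 040 mm⁴.
Web plate: 8 × 160, A = 1 280 mm², y = 108 mm, Ī = 2 730 667 mm⁴.
Top plate: 160 × 18, A = 2 880 mm², y = 197 mm, Ī = 77 760 mm⁴.
Hole (subtracted): ⌀12, A = 113.097 mm², y = 14 mm, Ī = 1017.88 mm⁴.
Centroid: ȳ = ΣA·y / ΣA = 74.125 mm.
Transfer each piece to the horizontal axis through the centroid using Ī + A·d² with d = y − 74.125:
  bottom plate: d = -60.125 mm → contributes +24 731 943 mm⁴
  web plate: d = 33.875 mm → contributes +4 199 487 mm⁴
  top plate: d = 122.875 mm → contributes +43 560 766 mm⁴
  hole: d = -60.125 mm → contributes −409 866 mm⁴
Total I = 72 082 330 mm⁴.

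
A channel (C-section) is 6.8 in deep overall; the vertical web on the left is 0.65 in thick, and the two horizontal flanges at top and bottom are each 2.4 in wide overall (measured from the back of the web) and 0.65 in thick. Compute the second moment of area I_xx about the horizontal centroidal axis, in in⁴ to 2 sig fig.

I_xx ≈ 39 in⁴

Split into non-overlapping primitives; take the origin at the lower-left of the bounding box.
Web: 0.65 × 6.8, A = 4.42 in², y = 3.4 in, Ī = 17.03 in⁴.
Top flange (beyond web): 1.75 × 0.65, A = 1.138 in², y = 6.475 in, Ī = 0.04005 in⁴.
Bottom flange (beyond web): 1.75 × 0.65, A = 1.138 in², y = 0.325 in, Ī = 0.04005 in⁴.
By symmetry the centroid is at mid-height, ȳ = 3.4 in.
Transfer each piece to the horizontal centroidal axis using Ī + A·d² with d = y − 3.4:
  web: d = 0 in → contributes +17.03 in⁴
  top flange (beyond web): d = 3.075 in → contributes +10.8 in⁴
  bottom flange (beyond web): d = -3.075 in → contributes +10.8 in⁴
Total I = 38.62 in⁴.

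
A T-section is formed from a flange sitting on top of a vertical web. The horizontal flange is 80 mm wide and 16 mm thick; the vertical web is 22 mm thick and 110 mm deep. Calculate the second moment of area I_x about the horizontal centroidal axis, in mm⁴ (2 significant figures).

Break the section into simple shapes (no overlaps), measuring from the bottom-left corner of the bounding box.
Flange: 80 × 16, A = 1 280 mm², y = 118 mm, Ī = 27 307 mm⁴.
Web: 22 × 110, A = 2 420 mm², y = 55 mm, Ī = 2 440 167 mm⁴.
Centroid: ȳ = ΣA·y / ΣA = 76.79 mm.
Transfer each piece to the horizontal centroidal axis using Ī + A·d² with d = y − 76.79:
  flange: d = 41.21 mm → contributes +2 200 600 mm⁴
  web: d = -21.79 mm → contributes +3 589 677 mm⁴
Total I = 5 790 277 mm⁴.

I_x ≈ 5.8 × 10⁶ mm⁴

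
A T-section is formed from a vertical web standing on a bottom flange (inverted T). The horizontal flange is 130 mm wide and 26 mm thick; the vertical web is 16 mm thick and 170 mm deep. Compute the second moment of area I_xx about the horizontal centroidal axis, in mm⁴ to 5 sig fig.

Decompose the section into non-overlapping parts with the origin at the bottom-left of its bounding rectangle.
Flange: 130 × 26, A = 3 380 mm², y = 13 mm, Ī = 190406.7 mm⁴.
Web: 16 × 170, A = 2 720 mm², y = 111 mm, Ī = 6 550 667 mm⁴.
Centroid: ȳ = ΣA·y / ΣA = 56.69836 mm.
Transfer each piece to the horizontal centroidal axis using Ī + A·d² with d = y − 56.69836:
  flange: d = -43.69836 mm → contributes +6 644 675 mm⁴
  web: d = 54.30164 mm → contributes +14 571 044 mm⁴
Total I = 21 215 718 mm⁴.

I_xx ≈ 2.1216 × 10⁷ mm⁴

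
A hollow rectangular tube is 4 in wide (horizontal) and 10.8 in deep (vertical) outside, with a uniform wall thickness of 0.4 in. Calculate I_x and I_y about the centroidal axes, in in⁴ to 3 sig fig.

I_x ≈ 153 in⁴, I_y ≈ 30.3 in⁴

Treat the section as a set of non-overlapping primitives; coordinates are from the bounding-box lower-left.
Outer rectangle: 4 × 10.8, A = 43.2 in², y = 5.4 in, Ī = 419.9 in⁴.
Inner void (subtracted): 3.2 × 10, A = 32 in², y = 5.4 in, Ī = 266.67 in⁴.
By symmetry the centroid is at mid-height, ȳ = 5.4 in.
All pieces are centred on the centroidal x-axis, so I = ΣĪ (holes subtracted) = 153.24 in⁴.
Repeating about the centroidal y-axis gives I_y = 30.293 in⁴.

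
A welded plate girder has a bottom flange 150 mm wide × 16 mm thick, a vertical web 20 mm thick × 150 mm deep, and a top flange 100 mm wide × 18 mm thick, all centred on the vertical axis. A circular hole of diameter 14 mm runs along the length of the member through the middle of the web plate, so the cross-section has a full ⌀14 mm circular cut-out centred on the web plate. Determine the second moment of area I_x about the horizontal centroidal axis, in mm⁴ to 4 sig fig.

I_x ≈ 3.463 × 10⁷ mm⁴

Split into non-overlapping primitives; take the origin at the lower-left of the bounding box.
Bottom plate: 150 × 16, A = 2 400 mm², y = 8 mm, Ī = 51 200 mm⁴.
Web plate: 20 × 150, A = 3 000 mm², y = 91 mm, Ī = 5 625 000 mm⁴.
Top plate: 100 × 18, A = 1 800 mm², y = 175 mm, Ī = 48 600 mm⁴.
Hole (subtracted): ⌀14, A = 153.938 mm², y = 91 mm, Ī = 1885.74 mm⁴.
Centroid: ȳ = ΣA·y / ΣA = 84.1877 mm.
Transfer each piece to the horizontal centroidal axis using Ī + A·d² with d = y − 84.1877:
  bottom plate: d = -76.1877 mm → contributes +13 982 152 mm⁴
  web plate: d = 6.81232 mm → contributes +5 764 223 mm⁴
  top plate: d = 90.8123 mm → contributes +14 892 978 mm⁴
  hole: d = 6.81232 mm → contributes −9029.64 mm⁴
Total I = 34 630 323 mm⁴.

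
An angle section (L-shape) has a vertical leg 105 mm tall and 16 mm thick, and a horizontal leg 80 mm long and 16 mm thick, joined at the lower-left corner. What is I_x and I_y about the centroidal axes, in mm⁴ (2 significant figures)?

I_x ≈ 2.8 × 10⁶ mm⁴, I_y ≈ 1.4 × 10⁶ mm⁴

Break the section into simple shapes (no overlaps), measuring from the bottom-left corner of the bounding box.
Vertical leg: 16 × 105, A = 1 680 mm², y = 52.5 mm, Ī = 1 543 500 mm⁴.
Horizontal leg (remainder): 64 × 16, A = 1 024 mm², y = 8 mm, Ī = 21 845 mm⁴.
Centroid: ȳ = ΣA·y / ΣA = 35.65 mm.
Transfer each piece to the centroidal x-axis using Ī + A·d² with d = y − 35.65:
  vertical leg: d = 16.85 mm → contributes +2 020 607 mm⁴
  horizontal leg (remainder): d = -27.65 mm → contributes +804 599 mm⁴
Total I = 2 825 206 mm⁴.
For the y-axis: x̄ = 23.15 mm.
Repeating about the centroidal y-axis gives I_y = 1 403 306 mm⁴.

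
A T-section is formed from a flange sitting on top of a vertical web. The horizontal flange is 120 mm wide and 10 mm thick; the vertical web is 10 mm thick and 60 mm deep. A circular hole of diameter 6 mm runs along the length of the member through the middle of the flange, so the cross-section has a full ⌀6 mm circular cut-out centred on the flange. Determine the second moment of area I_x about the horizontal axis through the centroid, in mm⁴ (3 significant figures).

Split into non-overlapping primitives; take the origin at the lower-left of the bounding box.
Flange: 120 × 10, A = 1 200 mm², y = 65 mm, Ī = 10 000 mm⁴.
Web: 10 × 60, A = 600 mm², y = 30 mm, Ī = 180 000 mm⁴.
Hole (subtracted): ⌀6, A = 28.274 mm², y = 65 mm, Ī = 63.617 mm⁴.
Centroid: ȳ = ΣA·y / ΣA = 53.147 mm.
Transfer each piece to the horizontal axis through the centroid using Ī + A·d² with d = y − 53.147:
  flange: d = 11.853 mm → contributes +178 588 mm⁴
  web: d = -23.147 mm → contributes +501 474 mm⁴
  hole: d = 11.853 mm → contributes −4035.9 mm⁴
Total I = 676 027 mm⁴.

I_x ≈ 6.76 × 10⁵ mm⁴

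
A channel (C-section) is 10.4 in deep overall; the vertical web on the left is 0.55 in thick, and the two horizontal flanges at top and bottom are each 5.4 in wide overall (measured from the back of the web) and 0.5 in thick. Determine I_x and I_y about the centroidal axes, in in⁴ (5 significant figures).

Treat the section as a set of non-overlapping primitives; coordinates are from the bounding-box lower-left.
Web: 0.55 × 10.4, A = 5.72 in², y = 5.2 in, Ī = 51.55627 in⁴.
Top flange (beyond web): 4.85 × 0.5, A = 2.425 in², y = 10.15 in, Ī = 0.05052083 in⁴.
Bottom flange (beyond web): 4.85 × 0.5, A = 2.425 in², y = 0.25 in, Ī = 0.05052083 in⁴.
By symmetry the centroid is at mid-height, ȳ = 5.2 in.
Transfer each piece to the centroidal x-axis using Ī + A·d² with d = y − 5.2:
  web: d = 0 in → contributes +51.55627 in⁴
  top flange (beyond web): d = 4.95 in → contributes +59.46908 in⁴
  bottom flange (beyond web): d = -4.95 in → contributes +59.46908 in⁴
Total I = 170.4944 in⁴.
For the y-axis: x̄ = 1.513884 in.
Repeating about the centroidal y-axis gives I_y = 28.78452 in⁴.

I_x ≈ 170.49 in⁴, I_y ≈ 28.785 in⁴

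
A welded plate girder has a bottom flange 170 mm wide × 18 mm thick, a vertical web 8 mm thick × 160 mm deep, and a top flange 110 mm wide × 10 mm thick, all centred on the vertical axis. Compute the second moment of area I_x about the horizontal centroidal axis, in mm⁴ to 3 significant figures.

Split into non-overlapping primitives; take the origin at the lower-left of the bounding box.
Bottom plate: 170 × 18, A = 3 060 mm², y = 9 mm, Ī = 82 620 mm⁴.
Web plate: 8 × 160, A = 1 280 mm², y = 98 mm, Ī = 2 730 667 mm⁴.
Top plate: 110 × 10, A = 1 100 mm², y = 183 mm, Ī = 9166.7 mm⁴.
Centroid: ȳ = ΣA·y / ΣA = 65.125 mm.
Transfer each piece to the horizontal centroidal axis using Ī + A·d² with d = y − 65.125:
  bottom plate: d = -56.125 mm → contributes +9 721 668 mm⁴
  web plate: d = 32.875 mm → contributes +4 114 047 mm⁴
  top plate: d = 117.88 mm → contributes +15 293 134 mm⁴
Total I = 29 128 848 mm⁴.

I_x ≈ 2.91 × 10⁷ mm⁴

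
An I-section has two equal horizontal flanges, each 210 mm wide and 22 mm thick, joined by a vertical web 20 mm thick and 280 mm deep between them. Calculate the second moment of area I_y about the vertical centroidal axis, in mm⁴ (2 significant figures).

Treat the section as a set of non-overlapping primitives; coordinates are from the bounding-box lower-left.
Bottom flange: 210 × 22, A = 4 620 mm², x = 105 mm, Ī = 16 978 500 mm⁴.
Web: 20 × 280, A = 5 600 mm², x = 105 mm, Ī = 186 667 mm⁴.
Top flange: 210 × 22, A = 4 620 mm², x = 105 mm, Ī = 16 978 500 mm⁴.
By symmetry the centroid is at mid-width, x̄ = 105 mm.
All pieces are centred on the vertical centroidal axis, so I = ΣĪ = 34 143 667 mm⁴.

I_y ≈ 3.4 × 10⁷ mm⁴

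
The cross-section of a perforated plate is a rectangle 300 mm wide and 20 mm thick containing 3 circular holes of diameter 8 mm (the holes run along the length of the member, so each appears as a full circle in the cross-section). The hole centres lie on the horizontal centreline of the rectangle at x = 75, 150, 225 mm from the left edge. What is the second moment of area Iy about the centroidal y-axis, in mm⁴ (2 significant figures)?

Decompose the section into non-overlapping parts with the origin at the bottom-left of its bounding rectangle.
Plate: 300 × 20, A = 6 000 mm², x = 150 mm, Ī = 45 000 000 mm⁴.
Hole 1 (subtracted): ⌀8, A = 50.27 mm², x = 75 mm, Ī = 201.1 mm⁴.
Hole 2 (subtracted): ⌀8, A = 50.27 mm², x = 150 mm, Ī = 201.1 mm⁴.
Hole 3 (subtracted): ⌀8, A = 50.27 mm², x = 225 mm, Ī = 201.1 mm⁴.
By symmetry the centroid is at mid-width, x̄ = 150 mm.
Transfer each piece to the centroidal y-axis using Ī + A·d² with d = x − 150:
  plate: d = 0 mm → contributes +45 000 000 mm⁴
  hole 1: d = -75 mm → contributes −282 944 mm⁴
  hole 2: d = 0 mm → contributes −201.1 mm⁴
  hole 3: d = 75 mm → contributes −282 944 mm⁴
Total I = 44 433 910 mm⁴.

Iy ≈ 4.4 × 10⁷ mm⁴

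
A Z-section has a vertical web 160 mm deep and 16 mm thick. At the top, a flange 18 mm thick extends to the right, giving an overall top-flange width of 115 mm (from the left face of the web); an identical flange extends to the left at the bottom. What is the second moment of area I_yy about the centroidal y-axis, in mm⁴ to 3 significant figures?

Break the section into simple shapes (no overlaps), measuring from the bottom-left corner of the bounding box.
Web: 16 × 160, A = 2 560 mm², x = 107 mm, Ī = 54 613 mm⁴.
Top flange (beyond web): 99 × 18, A = 1 782 mm², x = 164.5 mm, Ī = 1 455 449 mm⁴.
Bottom flange (beyond web): 99 × 18, A = 1 782 mm², x = 49.5 mm, Ī = 1 455 449 mm⁴.
Centroid: x̄ = ΣA·x / ΣA = 107 mm.
Transfer each piece to the centroidal y-axis using Ī + A·d² with d = x − 107:
  web: d = 0 mm → contributes +54 613 mm⁴
  top flange (beyond web): d = 57.5 mm → contributes +7 347 186 mm⁴
  bottom flange (beyond web): d = -57.5 mm → contributes +7 347 186 mm⁴
Total I = 14 748 985 mm⁴.

I_yy ≈ 1.47 × 10⁷ mm⁴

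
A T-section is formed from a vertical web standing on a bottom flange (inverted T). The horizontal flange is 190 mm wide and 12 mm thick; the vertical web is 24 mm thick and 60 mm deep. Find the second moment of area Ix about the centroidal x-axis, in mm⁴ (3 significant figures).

Ix ≈ 1.60 × 10⁶ mm⁴

Decompose the section into non-overlapping parts with the origin at the bottom-left of its bounding rectangle.
Flange: 190 × 12, A = 2 280 mm², y = 6 mm, Ī = 27 360 mm⁴.
Web: 24 × 60, A = 1 440 mm², y = 42 mm, Ī = 432 000 mm⁴.
Centroid: ȳ = ΣA·y / ΣA = 19.935 mm.
Transfer each piece to the centroidal x-axis using Ī + A·d² with d = y − 19.935:
  flange: d = -13.935 mm → contributes +470 131 mm⁴
  web: d = 22.065 mm → contributes +1 133 054 mm⁴
Total I = 1 603 185 mm⁴.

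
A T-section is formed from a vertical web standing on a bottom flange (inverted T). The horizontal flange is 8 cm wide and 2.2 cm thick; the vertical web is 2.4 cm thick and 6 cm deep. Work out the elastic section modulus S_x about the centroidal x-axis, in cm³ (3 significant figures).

Treat the section as a set of non-overlapping primitives; coordinates are from the bounding-box lower-left.
Flange: 8 × 2.2, A = 17.6 cm², y = 1.1 cm, Ī = 7.0987 cm⁴.
Web: 2.4 × 6, A = 14.4 cm², y = 5.2 cm, Ī = 43.2 cm⁴.
Centroid: ȳ = ΣA·y / ΣA = 2.945 cm.
Transfer each piece to the centroidal x-axis using Ī + A·d² with d = y − 2.945:
  flange: d = -1.845 cm → contributes +67.01 cm⁴
  web: d = 2.255 cm → contributes +116.42 cm⁴
Total I = 183.43 cm⁴.
Extreme fibre distance c = 5.255 cm; S = I/c = 34.907 cm³.

S_x ≈ 34.9 cm³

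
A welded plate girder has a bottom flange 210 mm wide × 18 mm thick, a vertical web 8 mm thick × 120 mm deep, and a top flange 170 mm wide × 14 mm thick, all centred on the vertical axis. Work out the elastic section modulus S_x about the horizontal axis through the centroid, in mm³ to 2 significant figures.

S_x ≈ 3.2 × 10⁵ mm³

Treat the section as a set of non-overlapping primitives; coordinates are from the bounding-box lower-left.
Bottom plate: 210 × 18, A = 3 780 mm², y = 9 mm, Ī = 102 060 mm⁴.
Web plate: 8 × 120, A = 960 mm², y = 78 mm, Ī = 1 152 000 mm⁴.
Top plate: 170 × 14, A = 2 380 mm², y = 145 mm, Ī = 38 873 mm⁴.
Centroid: ȳ = ΣA·y / ΣA = 63.76 mm.
Transfer each piece to the horizontal axis through the centroid using Ī + A·d² with d = y − 63.76:
  bottom plate: d = -54.76 mm → contributes +11 438 660 mm⁴
  web plate: d = 14.24 mm → contributes +1 346 556 mm⁴
  top plate: d = 81.24 mm → contributes +15 745 161 mm⁴
Total I = 28 530 377 mm⁴.
Extreme fibre distance c = 88.24 mm; S = I/c = 323 342 mm³.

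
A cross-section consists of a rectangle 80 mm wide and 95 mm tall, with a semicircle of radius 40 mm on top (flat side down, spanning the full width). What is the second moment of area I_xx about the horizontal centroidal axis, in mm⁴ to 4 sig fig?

Decompose the section into non-overlapping parts with the origin at the bottom-left of its bounding rectangle.
Rectangular body: 80 × 95, A = 7 600 mm², y = 47.5 mm, Ī = 5 715 833 mm⁴.
Semicircular cap: semicircle r = 40, A = 2513.27 mm², y = 111.977 mm, Ī = 280 978 mm⁴.
Centroid: ȳ = ΣA·y / ΣA = 63.5232 mm.
Transfer each piece to the horizontal centroidal axis using Ī + A·d² with d = y − 63.5232:
  rectangular body: d = -16.0232 mm → contributes +7 667 084 mm⁴
  semicircular cap: d = 48.4533 mm → contributes +6 181 450 mm⁴
Total I = 13 848 534 mm⁴.

I_xx ≈ 1.385 × 10⁷ mm⁴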